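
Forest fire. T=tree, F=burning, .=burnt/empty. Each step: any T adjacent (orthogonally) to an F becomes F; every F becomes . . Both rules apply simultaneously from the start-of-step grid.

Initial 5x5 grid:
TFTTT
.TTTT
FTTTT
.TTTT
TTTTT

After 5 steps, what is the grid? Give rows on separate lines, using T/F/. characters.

Step 1: 4 trees catch fire, 2 burn out
  F.FTT
  .FTTT
  .FTTT
  .TTTT
  TTTTT
Step 2: 4 trees catch fire, 4 burn out
  ...FT
  ..FTT
  ..FTT
  .FTTT
  TTTTT
Step 3: 5 trees catch fire, 4 burn out
  ....F
  ...FT
  ...FT
  ..FTT
  TFTTT
Step 4: 5 trees catch fire, 5 burn out
  .....
  ....F
  ....F
  ...FT
  F.FTT
Step 5: 2 trees catch fire, 5 burn out
  .....
  .....
  .....
  ....F
  ...FT

.....
.....
.....
....F
...FT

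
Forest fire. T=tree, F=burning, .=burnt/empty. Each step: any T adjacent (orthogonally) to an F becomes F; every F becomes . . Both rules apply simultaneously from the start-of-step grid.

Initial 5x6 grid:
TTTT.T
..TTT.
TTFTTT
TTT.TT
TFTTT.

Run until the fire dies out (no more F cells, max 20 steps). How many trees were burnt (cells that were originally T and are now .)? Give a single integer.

Step 1: +7 fires, +2 burnt (F count now 7)
Step 2: +6 fires, +7 burnt (F count now 6)
Step 3: +6 fires, +6 burnt (F count now 6)
Step 4: +2 fires, +6 burnt (F count now 2)
Step 5: +0 fires, +2 burnt (F count now 0)
Fire out after step 5
Initially T: 22, now '.': 29
Total burnt (originally-T cells now '.'): 21

Answer: 21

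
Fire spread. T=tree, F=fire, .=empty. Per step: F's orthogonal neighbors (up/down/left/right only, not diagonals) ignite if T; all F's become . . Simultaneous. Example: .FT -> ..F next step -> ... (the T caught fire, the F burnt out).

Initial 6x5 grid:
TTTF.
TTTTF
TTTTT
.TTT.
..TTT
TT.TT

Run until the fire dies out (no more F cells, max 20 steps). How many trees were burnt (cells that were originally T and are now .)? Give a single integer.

Answer: 20

Derivation:
Step 1: +3 fires, +2 burnt (F count now 3)
Step 2: +3 fires, +3 burnt (F count now 3)
Step 3: +4 fires, +3 burnt (F count now 4)
Step 4: +4 fires, +4 burnt (F count now 4)
Step 5: +5 fires, +4 burnt (F count now 5)
Step 6: +1 fires, +5 burnt (F count now 1)
Step 7: +0 fires, +1 burnt (F count now 0)
Fire out after step 7
Initially T: 22, now '.': 28
Total burnt (originally-T cells now '.'): 20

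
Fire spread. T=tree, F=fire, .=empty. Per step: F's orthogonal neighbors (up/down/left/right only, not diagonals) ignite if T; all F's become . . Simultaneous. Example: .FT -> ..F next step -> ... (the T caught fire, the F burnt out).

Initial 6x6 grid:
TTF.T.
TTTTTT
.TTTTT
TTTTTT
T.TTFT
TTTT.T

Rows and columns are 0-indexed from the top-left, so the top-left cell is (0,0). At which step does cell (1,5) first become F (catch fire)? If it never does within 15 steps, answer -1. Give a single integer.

Step 1: cell (1,5)='T' (+5 fires, +2 burnt)
Step 2: cell (1,5)='T' (+10 fires, +5 burnt)
Step 3: cell (1,5)='T' (+7 fires, +10 burnt)
Step 4: cell (1,5)='F' (+4 fires, +7 burnt)
  -> target ignites at step 4
Step 5: cell (1,5)='.' (+2 fires, +4 burnt)
Step 6: cell (1,5)='.' (+1 fires, +2 burnt)
Step 7: cell (1,5)='.' (+0 fires, +1 burnt)
  fire out at step 7

4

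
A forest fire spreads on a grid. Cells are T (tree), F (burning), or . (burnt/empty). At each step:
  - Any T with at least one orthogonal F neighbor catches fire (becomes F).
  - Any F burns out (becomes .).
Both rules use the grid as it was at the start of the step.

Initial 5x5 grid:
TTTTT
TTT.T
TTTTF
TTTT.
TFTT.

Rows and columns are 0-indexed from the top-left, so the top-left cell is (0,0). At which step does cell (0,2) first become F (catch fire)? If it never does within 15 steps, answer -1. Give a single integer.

Step 1: cell (0,2)='T' (+5 fires, +2 burnt)
Step 2: cell (0,2)='T' (+7 fires, +5 burnt)
Step 3: cell (0,2)='T' (+4 fires, +7 burnt)
Step 4: cell (0,2)='F' (+3 fires, +4 burnt)
  -> target ignites at step 4
Step 5: cell (0,2)='.' (+1 fires, +3 burnt)
Step 6: cell (0,2)='.' (+0 fires, +1 burnt)
  fire out at step 6

4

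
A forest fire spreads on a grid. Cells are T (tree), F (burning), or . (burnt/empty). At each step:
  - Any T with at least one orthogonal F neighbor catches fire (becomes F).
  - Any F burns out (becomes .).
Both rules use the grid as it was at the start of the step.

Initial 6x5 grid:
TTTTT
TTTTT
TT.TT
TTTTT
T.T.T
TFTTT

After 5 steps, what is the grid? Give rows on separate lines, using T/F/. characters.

Step 1: 2 trees catch fire, 1 burn out
  TTTTT
  TTTTT
  TT.TT
  TTTTT
  T.T.T
  F.FTT
Step 2: 3 trees catch fire, 2 burn out
  TTTTT
  TTTTT
  TT.TT
  TTTTT
  F.F.T
  ...FT
Step 3: 3 trees catch fire, 3 burn out
  TTTTT
  TTTTT
  TT.TT
  FTFTT
  ....T
  ....F
Step 4: 4 trees catch fire, 3 burn out
  TTTTT
  TTTTT
  FT.TT
  .F.FT
  ....F
  .....
Step 5: 4 trees catch fire, 4 burn out
  TTTTT
  FTTTT
  .F.FT
  ....F
  .....
  .....

TTTTT
FTTTT
.F.FT
....F
.....
.....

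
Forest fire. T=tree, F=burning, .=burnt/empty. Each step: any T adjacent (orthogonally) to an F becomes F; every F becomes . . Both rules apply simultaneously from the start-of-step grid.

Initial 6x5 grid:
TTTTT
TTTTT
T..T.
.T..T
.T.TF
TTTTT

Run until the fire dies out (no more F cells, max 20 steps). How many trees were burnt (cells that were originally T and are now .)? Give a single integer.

Answer: 9

Derivation:
Step 1: +3 fires, +1 burnt (F count now 3)
Step 2: +1 fires, +3 burnt (F count now 1)
Step 3: +1 fires, +1 burnt (F count now 1)
Step 4: +1 fires, +1 burnt (F count now 1)
Step 5: +2 fires, +1 burnt (F count now 2)
Step 6: +1 fires, +2 burnt (F count now 1)
Step 7: +0 fires, +1 burnt (F count now 0)
Fire out after step 7
Initially T: 21, now '.': 18
Total burnt (originally-T cells now '.'): 9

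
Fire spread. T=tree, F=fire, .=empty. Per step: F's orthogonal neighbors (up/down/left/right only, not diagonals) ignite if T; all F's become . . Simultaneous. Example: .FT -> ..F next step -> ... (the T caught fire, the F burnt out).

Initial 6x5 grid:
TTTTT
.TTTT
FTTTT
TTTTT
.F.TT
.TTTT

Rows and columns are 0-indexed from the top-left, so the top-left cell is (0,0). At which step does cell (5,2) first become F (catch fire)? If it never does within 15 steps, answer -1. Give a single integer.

Step 1: cell (5,2)='T' (+4 fires, +2 burnt)
Step 2: cell (5,2)='F' (+4 fires, +4 burnt)
  -> target ignites at step 2
Step 3: cell (5,2)='.' (+5 fires, +4 burnt)
Step 4: cell (5,2)='.' (+7 fires, +5 burnt)
Step 5: cell (5,2)='.' (+3 fires, +7 burnt)
Step 6: cell (5,2)='.' (+1 fires, +3 burnt)
Step 7: cell (5,2)='.' (+0 fires, +1 burnt)
  fire out at step 7

2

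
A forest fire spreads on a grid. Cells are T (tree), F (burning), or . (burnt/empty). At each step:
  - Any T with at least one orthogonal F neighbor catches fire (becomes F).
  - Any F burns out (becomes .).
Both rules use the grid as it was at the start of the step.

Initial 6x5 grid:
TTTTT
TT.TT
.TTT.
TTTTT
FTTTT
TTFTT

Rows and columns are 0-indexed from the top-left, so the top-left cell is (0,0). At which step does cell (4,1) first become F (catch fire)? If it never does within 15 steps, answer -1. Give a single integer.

Step 1: cell (4,1)='F' (+6 fires, +2 burnt)
  -> target ignites at step 1
Step 2: cell (4,1)='.' (+4 fires, +6 burnt)
Step 3: cell (4,1)='.' (+4 fires, +4 burnt)
Step 4: cell (4,1)='.' (+3 fires, +4 burnt)
Step 5: cell (4,1)='.' (+3 fires, +3 burnt)
Step 6: cell (4,1)='.' (+4 fires, +3 burnt)
Step 7: cell (4,1)='.' (+1 fires, +4 burnt)
Step 8: cell (4,1)='.' (+0 fires, +1 burnt)
  fire out at step 8

1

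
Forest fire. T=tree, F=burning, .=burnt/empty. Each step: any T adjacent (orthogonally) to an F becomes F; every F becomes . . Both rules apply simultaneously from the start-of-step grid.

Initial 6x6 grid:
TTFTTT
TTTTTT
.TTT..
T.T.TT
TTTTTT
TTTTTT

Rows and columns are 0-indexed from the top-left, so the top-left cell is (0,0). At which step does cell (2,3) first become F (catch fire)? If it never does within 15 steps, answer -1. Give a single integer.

Step 1: cell (2,3)='T' (+3 fires, +1 burnt)
Step 2: cell (2,3)='T' (+5 fires, +3 burnt)
Step 3: cell (2,3)='F' (+6 fires, +5 burnt)
  -> target ignites at step 3
Step 4: cell (2,3)='.' (+2 fires, +6 burnt)
Step 5: cell (2,3)='.' (+3 fires, +2 burnt)
Step 6: cell (2,3)='.' (+4 fires, +3 burnt)
Step 7: cell (2,3)='.' (+5 fires, +4 burnt)
Step 8: cell (2,3)='.' (+2 fires, +5 burnt)
Step 9: cell (2,3)='.' (+0 fires, +2 burnt)
  fire out at step 9

3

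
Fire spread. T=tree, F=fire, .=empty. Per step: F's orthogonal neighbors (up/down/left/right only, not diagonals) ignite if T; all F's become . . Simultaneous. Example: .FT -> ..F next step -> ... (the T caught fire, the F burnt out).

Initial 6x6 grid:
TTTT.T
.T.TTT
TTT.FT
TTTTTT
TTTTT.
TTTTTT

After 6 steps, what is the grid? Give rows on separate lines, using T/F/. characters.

Step 1: 3 trees catch fire, 1 burn out
  TTTT.T
  .T.TFT
  TTT..F
  TTTTFT
  TTTTT.
  TTTTTT
Step 2: 5 trees catch fire, 3 burn out
  TTTT.T
  .T.F.F
  TTT...
  TTTF.F
  TTTTF.
  TTTTTT
Step 3: 5 trees catch fire, 5 burn out
  TTTF.F
  .T....
  TTT...
  TTF...
  TTTF..
  TTTTFT
Step 4: 6 trees catch fire, 5 burn out
  TTF...
  .T....
  TTF...
  TF....
  TTF...
  TTTF.F
Step 5: 5 trees catch fire, 6 burn out
  TF....
  .T....
  TF....
  F.....
  TF....
  TTF...
Step 6: 5 trees catch fire, 5 burn out
  F.....
  .F....
  F.....
  ......
  F.....
  TF....

F.....
.F....
F.....
......
F.....
TF....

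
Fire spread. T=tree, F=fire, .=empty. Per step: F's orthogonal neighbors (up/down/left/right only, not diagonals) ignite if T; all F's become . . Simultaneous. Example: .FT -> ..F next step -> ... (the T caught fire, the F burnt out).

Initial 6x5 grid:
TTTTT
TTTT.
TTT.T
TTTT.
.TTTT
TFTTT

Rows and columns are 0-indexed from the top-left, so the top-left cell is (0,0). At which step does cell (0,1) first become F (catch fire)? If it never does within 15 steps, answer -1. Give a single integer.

Step 1: cell (0,1)='T' (+3 fires, +1 burnt)
Step 2: cell (0,1)='T' (+3 fires, +3 burnt)
Step 3: cell (0,1)='T' (+5 fires, +3 burnt)
Step 4: cell (0,1)='T' (+5 fires, +5 burnt)
Step 5: cell (0,1)='F' (+3 fires, +5 burnt)
  -> target ignites at step 5
Step 6: cell (0,1)='.' (+3 fires, +3 burnt)
Step 7: cell (0,1)='.' (+1 fires, +3 burnt)
Step 8: cell (0,1)='.' (+1 fires, +1 burnt)
Step 9: cell (0,1)='.' (+0 fires, +1 burnt)
  fire out at step 9

5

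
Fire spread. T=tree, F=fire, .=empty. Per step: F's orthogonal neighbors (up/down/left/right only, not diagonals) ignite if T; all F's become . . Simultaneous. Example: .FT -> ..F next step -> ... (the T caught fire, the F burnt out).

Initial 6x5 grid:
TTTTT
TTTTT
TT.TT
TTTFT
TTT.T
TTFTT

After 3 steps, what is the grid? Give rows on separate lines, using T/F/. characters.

Step 1: 6 trees catch fire, 2 burn out
  TTTTT
  TTTTT
  TT.FT
  TTF.F
  TTF.T
  TF.FT
Step 2: 7 trees catch fire, 6 burn out
  TTTTT
  TTTFT
  TT..F
  TF...
  TF..F
  F...F
Step 3: 6 trees catch fire, 7 burn out
  TTTFT
  TTF.F
  TF...
  F....
  F....
  .....

TTTFT
TTF.F
TF...
F....
F....
.....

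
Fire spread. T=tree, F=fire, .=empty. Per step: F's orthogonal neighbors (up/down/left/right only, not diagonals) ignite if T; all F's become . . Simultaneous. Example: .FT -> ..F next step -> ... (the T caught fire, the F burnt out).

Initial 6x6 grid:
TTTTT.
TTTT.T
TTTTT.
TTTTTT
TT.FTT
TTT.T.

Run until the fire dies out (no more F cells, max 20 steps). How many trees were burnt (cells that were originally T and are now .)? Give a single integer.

Answer: 28

Derivation:
Step 1: +2 fires, +1 burnt (F count now 2)
Step 2: +5 fires, +2 burnt (F count now 5)
Step 3: +5 fires, +5 burnt (F count now 5)
Step 4: +5 fires, +5 burnt (F count now 5)
Step 5: +6 fires, +5 burnt (F count now 6)
Step 6: +4 fires, +6 burnt (F count now 4)
Step 7: +1 fires, +4 burnt (F count now 1)
Step 8: +0 fires, +1 burnt (F count now 0)
Fire out after step 8
Initially T: 29, now '.': 35
Total burnt (originally-T cells now '.'): 28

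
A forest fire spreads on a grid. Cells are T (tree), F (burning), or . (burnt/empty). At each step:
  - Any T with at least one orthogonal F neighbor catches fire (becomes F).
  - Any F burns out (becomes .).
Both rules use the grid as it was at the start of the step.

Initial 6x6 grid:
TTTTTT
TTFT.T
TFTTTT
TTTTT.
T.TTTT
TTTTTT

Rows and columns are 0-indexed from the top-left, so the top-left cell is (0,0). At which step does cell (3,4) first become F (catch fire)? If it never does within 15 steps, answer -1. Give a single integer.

Step 1: cell (3,4)='T' (+6 fires, +2 burnt)
Step 2: cell (3,4)='T' (+6 fires, +6 burnt)
Step 3: cell (3,4)='T' (+6 fires, +6 burnt)
Step 4: cell (3,4)='F' (+6 fires, +6 burnt)
  -> target ignites at step 4
Step 5: cell (3,4)='.' (+4 fires, +6 burnt)
Step 6: cell (3,4)='.' (+2 fires, +4 burnt)
Step 7: cell (3,4)='.' (+1 fires, +2 burnt)
Step 8: cell (3,4)='.' (+0 fires, +1 burnt)
  fire out at step 8

4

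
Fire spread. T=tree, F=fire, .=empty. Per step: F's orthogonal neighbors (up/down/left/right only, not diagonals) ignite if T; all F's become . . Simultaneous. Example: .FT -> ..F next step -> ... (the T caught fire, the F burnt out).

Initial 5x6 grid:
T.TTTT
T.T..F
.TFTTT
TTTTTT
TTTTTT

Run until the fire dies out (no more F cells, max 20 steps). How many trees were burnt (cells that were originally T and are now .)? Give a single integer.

Step 1: +6 fires, +2 burnt (F count now 6)
Step 2: +7 fires, +6 burnt (F count now 7)
Step 3: +6 fires, +7 burnt (F count now 6)
Step 4: +2 fires, +6 burnt (F count now 2)
Step 5: +0 fires, +2 burnt (F count now 0)
Fire out after step 5
Initially T: 23, now '.': 28
Total burnt (originally-T cells now '.'): 21

Answer: 21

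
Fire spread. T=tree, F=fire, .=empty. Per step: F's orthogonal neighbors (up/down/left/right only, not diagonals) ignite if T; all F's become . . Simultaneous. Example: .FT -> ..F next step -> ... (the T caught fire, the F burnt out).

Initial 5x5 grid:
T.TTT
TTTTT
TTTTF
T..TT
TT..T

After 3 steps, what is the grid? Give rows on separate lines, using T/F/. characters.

Step 1: 3 trees catch fire, 1 burn out
  T.TTT
  TTTTF
  TTTF.
  T..TF
  TT..T
Step 2: 5 trees catch fire, 3 burn out
  T.TTF
  TTTF.
  TTF..
  T..F.
  TT..F
Step 3: 3 trees catch fire, 5 burn out
  T.TF.
  TTF..
  TF...
  T....
  TT...

T.TF.
TTF..
TF...
T....
TT...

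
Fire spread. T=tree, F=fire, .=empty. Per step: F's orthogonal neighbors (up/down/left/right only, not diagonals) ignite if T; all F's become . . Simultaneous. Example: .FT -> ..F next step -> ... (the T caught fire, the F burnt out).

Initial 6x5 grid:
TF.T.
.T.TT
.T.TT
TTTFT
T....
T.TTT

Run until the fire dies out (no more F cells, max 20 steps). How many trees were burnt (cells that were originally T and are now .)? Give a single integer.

Step 1: +5 fires, +2 burnt (F count now 5)
Step 2: +4 fires, +5 burnt (F count now 4)
Step 3: +3 fires, +4 burnt (F count now 3)
Step 4: +1 fires, +3 burnt (F count now 1)
Step 5: +1 fires, +1 burnt (F count now 1)
Step 6: +0 fires, +1 burnt (F count now 0)
Fire out after step 6
Initially T: 17, now '.': 27
Total burnt (originally-T cells now '.'): 14

Answer: 14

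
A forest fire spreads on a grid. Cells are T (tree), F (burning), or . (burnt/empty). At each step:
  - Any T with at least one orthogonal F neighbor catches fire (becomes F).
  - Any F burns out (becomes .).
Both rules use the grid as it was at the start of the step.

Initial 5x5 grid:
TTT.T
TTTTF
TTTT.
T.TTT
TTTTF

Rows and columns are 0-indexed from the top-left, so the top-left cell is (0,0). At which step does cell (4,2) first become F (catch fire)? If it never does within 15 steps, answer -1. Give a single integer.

Step 1: cell (4,2)='T' (+4 fires, +2 burnt)
Step 2: cell (4,2)='F' (+4 fires, +4 burnt)
  -> target ignites at step 2
Step 3: cell (4,2)='.' (+5 fires, +4 burnt)
Step 4: cell (4,2)='.' (+4 fires, +5 burnt)
Step 5: cell (4,2)='.' (+3 fires, +4 burnt)
Step 6: cell (4,2)='.' (+0 fires, +3 burnt)
  fire out at step 6

2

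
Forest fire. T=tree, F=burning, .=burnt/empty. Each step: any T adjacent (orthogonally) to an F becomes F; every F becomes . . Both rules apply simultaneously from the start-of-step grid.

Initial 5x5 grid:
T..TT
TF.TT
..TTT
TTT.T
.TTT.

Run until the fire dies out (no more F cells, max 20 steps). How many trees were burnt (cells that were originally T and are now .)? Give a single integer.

Answer: 2

Derivation:
Step 1: +1 fires, +1 burnt (F count now 1)
Step 2: +1 fires, +1 burnt (F count now 1)
Step 3: +0 fires, +1 burnt (F count now 0)
Fire out after step 3
Initially T: 16, now '.': 11
Total burnt (originally-T cells now '.'): 2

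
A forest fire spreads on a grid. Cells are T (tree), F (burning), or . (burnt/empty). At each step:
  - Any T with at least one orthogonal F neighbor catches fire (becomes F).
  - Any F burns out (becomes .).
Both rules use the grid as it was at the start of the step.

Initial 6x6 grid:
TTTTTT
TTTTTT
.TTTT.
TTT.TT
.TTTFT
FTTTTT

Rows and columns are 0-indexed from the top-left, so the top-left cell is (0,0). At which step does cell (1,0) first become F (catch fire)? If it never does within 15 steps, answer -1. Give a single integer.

Step 1: cell (1,0)='T' (+5 fires, +2 burnt)
Step 2: cell (1,0)='T' (+7 fires, +5 burnt)
Step 3: cell (1,0)='T' (+4 fires, +7 burnt)
Step 4: cell (1,0)='T' (+6 fires, +4 burnt)
Step 5: cell (1,0)='T' (+4 fires, +6 burnt)
Step 6: cell (1,0)='F' (+3 fires, +4 burnt)
  -> target ignites at step 6
Step 7: cell (1,0)='.' (+1 fires, +3 burnt)
Step 8: cell (1,0)='.' (+0 fires, +1 burnt)
  fire out at step 8

6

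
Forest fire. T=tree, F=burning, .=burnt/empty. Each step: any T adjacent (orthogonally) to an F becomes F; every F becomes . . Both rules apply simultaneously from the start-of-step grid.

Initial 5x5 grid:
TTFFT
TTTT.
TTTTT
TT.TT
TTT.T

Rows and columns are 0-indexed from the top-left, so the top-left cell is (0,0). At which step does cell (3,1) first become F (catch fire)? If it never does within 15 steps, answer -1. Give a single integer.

Step 1: cell (3,1)='T' (+4 fires, +2 burnt)
Step 2: cell (3,1)='T' (+4 fires, +4 burnt)
Step 3: cell (3,1)='T' (+4 fires, +4 burnt)
Step 4: cell (3,1)='F' (+3 fires, +4 burnt)
  -> target ignites at step 4
Step 5: cell (3,1)='.' (+3 fires, +3 burnt)
Step 6: cell (3,1)='.' (+2 fires, +3 burnt)
Step 7: cell (3,1)='.' (+0 fires, +2 burnt)
  fire out at step 7

4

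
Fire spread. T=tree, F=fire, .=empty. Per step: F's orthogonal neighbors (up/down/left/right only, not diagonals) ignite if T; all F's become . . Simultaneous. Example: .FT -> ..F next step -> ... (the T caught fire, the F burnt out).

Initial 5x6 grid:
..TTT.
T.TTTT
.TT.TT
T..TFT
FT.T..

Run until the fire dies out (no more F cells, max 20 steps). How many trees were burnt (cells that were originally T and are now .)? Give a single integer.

Step 1: +5 fires, +2 burnt (F count now 5)
Step 2: +3 fires, +5 burnt (F count now 3)
Step 3: +3 fires, +3 burnt (F count now 3)
Step 4: +2 fires, +3 burnt (F count now 2)
Step 5: +2 fires, +2 burnt (F count now 2)
Step 6: +1 fires, +2 burnt (F count now 1)
Step 7: +0 fires, +1 burnt (F count now 0)
Fire out after step 7
Initially T: 17, now '.': 29
Total burnt (originally-T cells now '.'): 16

Answer: 16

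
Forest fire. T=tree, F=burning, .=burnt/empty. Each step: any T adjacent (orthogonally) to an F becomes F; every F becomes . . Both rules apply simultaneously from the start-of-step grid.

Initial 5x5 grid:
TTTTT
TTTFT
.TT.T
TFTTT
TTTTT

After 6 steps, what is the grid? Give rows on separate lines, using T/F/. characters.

Step 1: 7 trees catch fire, 2 burn out
  TTTFT
  TTF.F
  .FT.T
  F.FTT
  TFTTT
Step 2: 8 trees catch fire, 7 burn out
  TTF.F
  TF...
  ..F.F
  ...FT
  F.FTT
Step 3: 4 trees catch fire, 8 burn out
  TF...
  F....
  .....
  ....F
  ...FT
Step 4: 2 trees catch fire, 4 burn out
  F....
  .....
  .....
  .....
  ....F
Step 5: 0 trees catch fire, 2 burn out
  .....
  .....
  .....
  .....
  .....
Step 6: 0 trees catch fire, 0 burn out
  .....
  .....
  .....
  .....
  .....

.....
.....
.....
.....
.....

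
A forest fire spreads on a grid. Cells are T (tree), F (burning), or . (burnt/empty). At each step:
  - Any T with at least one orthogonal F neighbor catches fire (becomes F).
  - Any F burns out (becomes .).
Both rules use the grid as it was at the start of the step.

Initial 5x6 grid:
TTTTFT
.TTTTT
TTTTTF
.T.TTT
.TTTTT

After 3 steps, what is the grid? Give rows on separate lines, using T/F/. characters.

Step 1: 6 trees catch fire, 2 burn out
  TTTF.F
  .TTTFF
  TTTTF.
  .T.TTF
  .TTTTT
Step 2: 5 trees catch fire, 6 burn out
  TTF...
  .TTF..
  TTTF..
  .T.TF.
  .TTTTF
Step 3: 5 trees catch fire, 5 burn out
  TF....
  .TF...
  TTF...
  .T.F..
  .TTTF.

TF....
.TF...
TTF...
.T.F..
.TTTF.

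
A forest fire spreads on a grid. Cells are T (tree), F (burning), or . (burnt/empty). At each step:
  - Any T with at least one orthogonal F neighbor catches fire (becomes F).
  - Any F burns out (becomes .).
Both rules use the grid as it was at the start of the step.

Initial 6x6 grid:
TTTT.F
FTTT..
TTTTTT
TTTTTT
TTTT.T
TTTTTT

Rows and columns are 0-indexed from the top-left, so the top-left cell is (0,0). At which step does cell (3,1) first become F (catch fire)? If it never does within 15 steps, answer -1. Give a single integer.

Step 1: cell (3,1)='T' (+3 fires, +2 burnt)
Step 2: cell (3,1)='T' (+4 fires, +3 burnt)
Step 3: cell (3,1)='F' (+5 fires, +4 burnt)
  -> target ignites at step 3
Step 4: cell (3,1)='.' (+5 fires, +5 burnt)
Step 5: cell (3,1)='.' (+4 fires, +5 burnt)
Step 6: cell (3,1)='.' (+4 fires, +4 burnt)
Step 7: cell (3,1)='.' (+2 fires, +4 burnt)
Step 8: cell (3,1)='.' (+2 fires, +2 burnt)
Step 9: cell (3,1)='.' (+1 fires, +2 burnt)
Step 10: cell (3,1)='.' (+0 fires, +1 burnt)
  fire out at step 10

3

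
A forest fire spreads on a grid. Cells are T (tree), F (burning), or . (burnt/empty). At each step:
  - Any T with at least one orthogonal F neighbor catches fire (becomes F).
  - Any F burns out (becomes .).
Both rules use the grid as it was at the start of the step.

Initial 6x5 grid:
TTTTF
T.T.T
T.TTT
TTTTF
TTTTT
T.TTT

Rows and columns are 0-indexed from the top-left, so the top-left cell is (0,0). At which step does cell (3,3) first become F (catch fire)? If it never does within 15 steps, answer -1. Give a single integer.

Step 1: cell (3,3)='F' (+5 fires, +2 burnt)
  -> target ignites at step 1
Step 2: cell (3,3)='.' (+5 fires, +5 burnt)
Step 3: cell (3,3)='.' (+6 fires, +5 burnt)
Step 4: cell (3,3)='.' (+4 fires, +6 burnt)
Step 5: cell (3,3)='.' (+3 fires, +4 burnt)
Step 6: cell (3,3)='.' (+1 fires, +3 burnt)
Step 7: cell (3,3)='.' (+0 fires, +1 burnt)
  fire out at step 7

1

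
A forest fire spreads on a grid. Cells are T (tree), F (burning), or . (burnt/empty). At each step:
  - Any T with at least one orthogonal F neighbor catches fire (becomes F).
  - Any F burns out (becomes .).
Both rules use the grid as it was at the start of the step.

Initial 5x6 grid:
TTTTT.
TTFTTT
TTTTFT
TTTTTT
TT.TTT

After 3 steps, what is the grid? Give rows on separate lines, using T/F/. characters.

Step 1: 8 trees catch fire, 2 burn out
  TTFTT.
  TF.FFT
  TTFF.F
  TTTTFT
  TT.TTT
Step 2: 10 trees catch fire, 8 burn out
  TF.FF.
  F....F
  TF....
  TTFF.F
  TT.TFT
Step 3: 5 trees catch fire, 10 burn out
  F.....
  ......
  F.....
  TF....
  TT.F.F

F.....
......
F.....
TF....
TT.F.F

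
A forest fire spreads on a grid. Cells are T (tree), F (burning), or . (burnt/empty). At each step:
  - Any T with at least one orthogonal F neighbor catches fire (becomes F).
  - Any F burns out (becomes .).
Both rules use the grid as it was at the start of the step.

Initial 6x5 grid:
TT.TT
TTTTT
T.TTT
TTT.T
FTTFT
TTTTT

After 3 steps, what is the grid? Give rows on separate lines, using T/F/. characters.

Step 1: 6 trees catch fire, 2 burn out
  TT.TT
  TTTTT
  T.TTT
  FTT.T
  .FF.F
  FTTFT
Step 2: 7 trees catch fire, 6 burn out
  TT.TT
  TTTTT
  F.TTT
  .FF.F
  .....
  .FF.F
Step 3: 3 trees catch fire, 7 burn out
  TT.TT
  FTTTT
  ..FTF
  .....
  .....
  .....

TT.TT
FTTTT
..FTF
.....
.....
.....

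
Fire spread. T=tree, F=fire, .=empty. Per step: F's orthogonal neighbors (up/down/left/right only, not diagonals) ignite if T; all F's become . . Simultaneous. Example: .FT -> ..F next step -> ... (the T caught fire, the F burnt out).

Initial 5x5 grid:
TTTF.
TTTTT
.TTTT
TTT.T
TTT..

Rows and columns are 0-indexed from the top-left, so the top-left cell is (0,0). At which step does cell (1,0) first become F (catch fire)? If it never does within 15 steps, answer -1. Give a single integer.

Step 1: cell (1,0)='T' (+2 fires, +1 burnt)
Step 2: cell (1,0)='T' (+4 fires, +2 burnt)
Step 3: cell (1,0)='T' (+4 fires, +4 burnt)
Step 4: cell (1,0)='F' (+4 fires, +4 burnt)
  -> target ignites at step 4
Step 5: cell (1,0)='.' (+2 fires, +4 burnt)
Step 6: cell (1,0)='.' (+2 fires, +2 burnt)
Step 7: cell (1,0)='.' (+1 fires, +2 burnt)
Step 8: cell (1,0)='.' (+0 fires, +1 burnt)
  fire out at step 8

4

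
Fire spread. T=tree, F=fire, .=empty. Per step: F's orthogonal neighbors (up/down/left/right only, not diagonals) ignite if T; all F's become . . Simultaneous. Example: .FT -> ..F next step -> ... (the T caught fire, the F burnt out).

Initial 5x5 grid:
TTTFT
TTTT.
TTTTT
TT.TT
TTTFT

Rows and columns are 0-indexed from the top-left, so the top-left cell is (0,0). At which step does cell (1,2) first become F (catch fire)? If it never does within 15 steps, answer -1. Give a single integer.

Step 1: cell (1,2)='T' (+6 fires, +2 burnt)
Step 2: cell (1,2)='F' (+5 fires, +6 burnt)
  -> target ignites at step 2
Step 3: cell (1,2)='.' (+6 fires, +5 burnt)
Step 4: cell (1,2)='.' (+3 fires, +6 burnt)
Step 5: cell (1,2)='.' (+1 fires, +3 burnt)
Step 6: cell (1,2)='.' (+0 fires, +1 burnt)
  fire out at step 6

2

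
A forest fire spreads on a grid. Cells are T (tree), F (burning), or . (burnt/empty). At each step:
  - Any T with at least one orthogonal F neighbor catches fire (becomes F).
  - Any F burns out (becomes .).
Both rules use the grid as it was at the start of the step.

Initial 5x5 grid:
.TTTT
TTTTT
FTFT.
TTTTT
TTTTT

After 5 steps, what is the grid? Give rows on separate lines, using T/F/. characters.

Step 1: 6 trees catch fire, 2 burn out
  .TTTT
  FTFTT
  .F.F.
  FTFTT
  TTTTT
Step 2: 7 trees catch fire, 6 burn out
  .TFTT
  .F.FT
  .....
  .F.FT
  FTFTT
Step 3: 6 trees catch fire, 7 burn out
  .F.FT
  ....F
  .....
  ....F
  .F.FT
Step 4: 2 trees catch fire, 6 burn out
  ....F
  .....
  .....
  .....
  ....F
Step 5: 0 trees catch fire, 2 burn out
  .....
  .....
  .....
  .....
  .....

.....
.....
.....
.....
.....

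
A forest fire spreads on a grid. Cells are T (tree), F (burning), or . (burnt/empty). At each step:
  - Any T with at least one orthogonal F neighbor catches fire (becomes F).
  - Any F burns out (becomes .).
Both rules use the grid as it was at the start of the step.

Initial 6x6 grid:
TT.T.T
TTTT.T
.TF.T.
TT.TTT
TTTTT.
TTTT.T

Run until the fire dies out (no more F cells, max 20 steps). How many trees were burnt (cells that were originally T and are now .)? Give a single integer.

Answer: 23

Derivation:
Step 1: +2 fires, +1 burnt (F count now 2)
Step 2: +3 fires, +2 burnt (F count now 3)
Step 3: +5 fires, +3 burnt (F count now 5)
Step 4: +4 fires, +5 burnt (F count now 4)
Step 5: +3 fires, +4 burnt (F count now 3)
Step 6: +3 fires, +3 burnt (F count now 3)
Step 7: +1 fires, +3 burnt (F count now 1)
Step 8: +2 fires, +1 burnt (F count now 2)
Step 9: +0 fires, +2 burnt (F count now 0)
Fire out after step 9
Initially T: 26, now '.': 33
Total burnt (originally-T cells now '.'): 23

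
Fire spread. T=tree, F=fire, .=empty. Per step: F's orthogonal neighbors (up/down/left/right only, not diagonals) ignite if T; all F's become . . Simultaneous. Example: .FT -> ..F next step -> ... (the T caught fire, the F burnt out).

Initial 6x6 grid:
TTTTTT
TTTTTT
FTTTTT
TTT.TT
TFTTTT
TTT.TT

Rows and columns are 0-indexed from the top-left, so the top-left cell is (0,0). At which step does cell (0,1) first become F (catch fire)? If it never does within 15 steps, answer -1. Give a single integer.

Step 1: cell (0,1)='T' (+7 fires, +2 burnt)
Step 2: cell (0,1)='T' (+7 fires, +7 burnt)
Step 3: cell (0,1)='F' (+4 fires, +7 burnt)
  -> target ignites at step 3
Step 4: cell (0,1)='.' (+6 fires, +4 burnt)
Step 5: cell (0,1)='.' (+5 fires, +6 burnt)
Step 6: cell (0,1)='.' (+2 fires, +5 burnt)
Step 7: cell (0,1)='.' (+1 fires, +2 burnt)
Step 8: cell (0,1)='.' (+0 fires, +1 burnt)
  fire out at step 8

3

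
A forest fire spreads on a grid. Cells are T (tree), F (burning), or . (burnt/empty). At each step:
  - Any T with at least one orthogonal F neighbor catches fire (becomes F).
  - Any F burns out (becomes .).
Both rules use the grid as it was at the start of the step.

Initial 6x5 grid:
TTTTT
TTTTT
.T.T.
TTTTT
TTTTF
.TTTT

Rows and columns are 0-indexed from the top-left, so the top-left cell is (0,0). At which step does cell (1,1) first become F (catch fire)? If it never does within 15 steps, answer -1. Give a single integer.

Step 1: cell (1,1)='T' (+3 fires, +1 burnt)
Step 2: cell (1,1)='T' (+3 fires, +3 burnt)
Step 3: cell (1,1)='T' (+4 fires, +3 burnt)
Step 4: cell (1,1)='T' (+4 fires, +4 burnt)
Step 5: cell (1,1)='T' (+5 fires, +4 burnt)
Step 6: cell (1,1)='F' (+3 fires, +5 burnt)
  -> target ignites at step 6
Step 7: cell (1,1)='.' (+2 fires, +3 burnt)
Step 8: cell (1,1)='.' (+1 fires, +2 burnt)
Step 9: cell (1,1)='.' (+0 fires, +1 burnt)
  fire out at step 9

6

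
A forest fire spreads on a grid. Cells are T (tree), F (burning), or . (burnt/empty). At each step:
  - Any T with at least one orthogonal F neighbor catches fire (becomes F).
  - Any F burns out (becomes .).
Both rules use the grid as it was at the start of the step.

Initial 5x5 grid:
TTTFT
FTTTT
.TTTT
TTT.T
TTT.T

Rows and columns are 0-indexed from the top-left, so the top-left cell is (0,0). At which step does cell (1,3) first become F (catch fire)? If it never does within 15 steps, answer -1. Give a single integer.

Step 1: cell (1,3)='F' (+5 fires, +2 burnt)
  -> target ignites at step 1
Step 2: cell (1,3)='.' (+5 fires, +5 burnt)
Step 3: cell (1,3)='.' (+3 fires, +5 burnt)
Step 4: cell (1,3)='.' (+4 fires, +3 burnt)
Step 5: cell (1,3)='.' (+3 fires, +4 burnt)
Step 6: cell (1,3)='.' (+0 fires, +3 burnt)
  fire out at step 6

1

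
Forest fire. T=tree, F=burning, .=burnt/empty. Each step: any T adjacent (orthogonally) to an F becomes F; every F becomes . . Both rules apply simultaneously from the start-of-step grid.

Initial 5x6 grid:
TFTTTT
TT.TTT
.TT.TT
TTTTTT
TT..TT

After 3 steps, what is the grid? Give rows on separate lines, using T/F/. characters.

Step 1: 3 trees catch fire, 1 burn out
  F.FTTT
  TF.TTT
  .TT.TT
  TTTTTT
  TT..TT
Step 2: 3 trees catch fire, 3 burn out
  ...FTT
  F..TTT
  .FT.TT
  TTTTTT
  TT..TT
Step 3: 4 trees catch fire, 3 burn out
  ....FT
  ...FTT
  ..F.TT
  TFTTTT
  TT..TT

....FT
...FTT
..F.TT
TFTTTT
TT..TT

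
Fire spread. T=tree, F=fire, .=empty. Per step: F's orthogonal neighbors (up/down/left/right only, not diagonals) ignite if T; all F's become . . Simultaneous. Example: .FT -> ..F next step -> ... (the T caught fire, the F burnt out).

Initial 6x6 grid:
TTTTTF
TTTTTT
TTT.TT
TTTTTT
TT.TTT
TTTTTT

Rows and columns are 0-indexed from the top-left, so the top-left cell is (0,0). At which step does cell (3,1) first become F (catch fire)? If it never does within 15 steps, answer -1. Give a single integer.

Step 1: cell (3,1)='T' (+2 fires, +1 burnt)
Step 2: cell (3,1)='T' (+3 fires, +2 burnt)
Step 3: cell (3,1)='T' (+4 fires, +3 burnt)
Step 4: cell (3,1)='T' (+4 fires, +4 burnt)
Step 5: cell (3,1)='T' (+6 fires, +4 burnt)
Step 6: cell (3,1)='T' (+5 fires, +6 burnt)
Step 7: cell (3,1)='F' (+3 fires, +5 burnt)
  -> target ignites at step 7
Step 8: cell (3,1)='.' (+3 fires, +3 burnt)
Step 9: cell (3,1)='.' (+2 fires, +3 burnt)
Step 10: cell (3,1)='.' (+1 fires, +2 burnt)
Step 11: cell (3,1)='.' (+0 fires, +1 burnt)
  fire out at step 11

7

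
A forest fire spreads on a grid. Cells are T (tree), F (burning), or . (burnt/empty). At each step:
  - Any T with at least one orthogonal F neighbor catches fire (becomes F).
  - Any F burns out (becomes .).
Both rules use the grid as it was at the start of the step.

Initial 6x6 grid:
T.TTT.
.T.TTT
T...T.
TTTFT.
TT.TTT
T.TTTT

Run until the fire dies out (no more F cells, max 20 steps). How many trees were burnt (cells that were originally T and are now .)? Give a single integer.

Step 1: +3 fires, +1 burnt (F count now 3)
Step 2: +4 fires, +3 burnt (F count now 4)
Step 3: +6 fires, +4 burnt (F count now 6)
Step 4: +6 fires, +6 burnt (F count now 6)
Step 5: +2 fires, +6 burnt (F count now 2)
Step 6: +1 fires, +2 burnt (F count now 1)
Step 7: +0 fires, +1 burnt (F count now 0)
Fire out after step 7
Initially T: 24, now '.': 34
Total burnt (originally-T cells now '.'): 22

Answer: 22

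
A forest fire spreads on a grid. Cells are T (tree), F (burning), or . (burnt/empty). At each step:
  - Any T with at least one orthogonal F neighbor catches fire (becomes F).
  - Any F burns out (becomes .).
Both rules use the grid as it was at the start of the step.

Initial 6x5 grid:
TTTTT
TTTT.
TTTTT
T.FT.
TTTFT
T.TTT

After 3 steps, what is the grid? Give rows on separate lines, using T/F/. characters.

Step 1: 5 trees catch fire, 2 burn out
  TTTTT
  TTTT.
  TTFTT
  T..F.
  TTF.F
  T.TFT
Step 2: 6 trees catch fire, 5 burn out
  TTTTT
  TTFT.
  TF.FT
  T....
  TF...
  T.F.F
Step 3: 6 trees catch fire, 6 burn out
  TTFTT
  TF.F.
  F...F
  T....
  F....
  T....

TTFTT
TF.F.
F...F
T....
F....
T....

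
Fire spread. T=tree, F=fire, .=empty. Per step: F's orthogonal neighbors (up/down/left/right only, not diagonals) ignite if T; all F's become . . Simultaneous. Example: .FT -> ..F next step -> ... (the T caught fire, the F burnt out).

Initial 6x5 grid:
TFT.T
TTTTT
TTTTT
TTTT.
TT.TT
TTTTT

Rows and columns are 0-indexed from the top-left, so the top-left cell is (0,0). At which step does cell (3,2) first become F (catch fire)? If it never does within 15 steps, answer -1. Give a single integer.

Step 1: cell (3,2)='T' (+3 fires, +1 burnt)
Step 2: cell (3,2)='T' (+3 fires, +3 burnt)
Step 3: cell (3,2)='T' (+4 fires, +3 burnt)
Step 4: cell (3,2)='F' (+5 fires, +4 burnt)
  -> target ignites at step 4
Step 5: cell (3,2)='.' (+5 fires, +5 burnt)
Step 6: cell (3,2)='.' (+3 fires, +5 burnt)
Step 7: cell (3,2)='.' (+2 fires, +3 burnt)
Step 8: cell (3,2)='.' (+1 fires, +2 burnt)
Step 9: cell (3,2)='.' (+0 fires, +1 burnt)
  fire out at step 9

4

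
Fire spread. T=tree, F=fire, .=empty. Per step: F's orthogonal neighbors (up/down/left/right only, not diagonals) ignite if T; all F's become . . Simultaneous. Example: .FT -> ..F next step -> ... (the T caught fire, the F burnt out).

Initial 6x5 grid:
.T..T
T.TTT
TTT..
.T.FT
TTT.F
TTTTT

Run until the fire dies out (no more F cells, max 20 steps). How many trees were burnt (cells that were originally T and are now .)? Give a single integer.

Step 1: +2 fires, +2 burnt (F count now 2)
Step 2: +1 fires, +2 burnt (F count now 1)
Step 3: +1 fires, +1 burnt (F count now 1)
Step 4: +2 fires, +1 burnt (F count now 2)
Step 5: +2 fires, +2 burnt (F count now 2)
Step 6: +2 fires, +2 burnt (F count now 2)
Step 7: +1 fires, +2 burnt (F count now 1)
Step 8: +2 fires, +1 burnt (F count now 2)
Step 9: +2 fires, +2 burnt (F count now 2)
Step 10: +1 fires, +2 burnt (F count now 1)
Step 11: +1 fires, +1 burnt (F count now 1)
Step 12: +1 fires, +1 burnt (F count now 1)
Step 13: +0 fires, +1 burnt (F count now 0)
Fire out after step 13
Initially T: 19, now '.': 29
Total burnt (originally-T cells now '.'): 18

Answer: 18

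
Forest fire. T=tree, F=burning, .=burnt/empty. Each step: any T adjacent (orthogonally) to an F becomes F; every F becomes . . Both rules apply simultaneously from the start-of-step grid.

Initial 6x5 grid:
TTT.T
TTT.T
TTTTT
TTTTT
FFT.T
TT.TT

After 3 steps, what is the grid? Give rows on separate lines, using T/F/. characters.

Step 1: 5 trees catch fire, 2 burn out
  TTT.T
  TTT.T
  TTTTT
  FFTTT
  ..F.T
  FF.TT
Step 2: 3 trees catch fire, 5 burn out
  TTT.T
  TTT.T
  FFTTT
  ..FTT
  ....T
  ...TT
Step 3: 4 trees catch fire, 3 burn out
  TTT.T
  FFT.T
  ..FTT
  ...FT
  ....T
  ...TT

TTT.T
FFT.T
..FTT
...FT
....T
...TT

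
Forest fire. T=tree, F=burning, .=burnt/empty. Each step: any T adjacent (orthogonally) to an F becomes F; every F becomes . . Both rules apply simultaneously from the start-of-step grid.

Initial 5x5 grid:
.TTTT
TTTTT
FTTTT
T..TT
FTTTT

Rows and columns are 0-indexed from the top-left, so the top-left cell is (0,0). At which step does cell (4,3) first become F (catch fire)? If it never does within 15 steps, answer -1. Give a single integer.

Step 1: cell (4,3)='T' (+4 fires, +2 burnt)
Step 2: cell (4,3)='T' (+3 fires, +4 burnt)
Step 3: cell (4,3)='F' (+4 fires, +3 burnt)
  -> target ignites at step 3
Step 4: cell (4,3)='.' (+5 fires, +4 burnt)
Step 5: cell (4,3)='.' (+3 fires, +5 burnt)
Step 6: cell (4,3)='.' (+1 fires, +3 burnt)
Step 7: cell (4,3)='.' (+0 fires, +1 burnt)
  fire out at step 7

3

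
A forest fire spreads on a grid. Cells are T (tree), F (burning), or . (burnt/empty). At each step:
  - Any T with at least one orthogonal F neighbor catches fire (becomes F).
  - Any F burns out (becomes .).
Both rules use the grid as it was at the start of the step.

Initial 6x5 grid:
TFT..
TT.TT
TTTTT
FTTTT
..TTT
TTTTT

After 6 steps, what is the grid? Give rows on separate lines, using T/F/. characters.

Step 1: 5 trees catch fire, 2 burn out
  F.F..
  TF.TT
  FTTTT
  .FTTT
  ..TTT
  TTTTT
Step 2: 3 trees catch fire, 5 burn out
  .....
  F..TT
  .FTTT
  ..FTT
  ..TTT
  TTTTT
Step 3: 3 trees catch fire, 3 burn out
  .....
  ...TT
  ..FTT
  ...FT
  ..FTT
  TTTTT
Step 4: 4 trees catch fire, 3 burn out
  .....
  ...TT
  ...FT
  ....F
  ...FT
  TTFTT
Step 5: 5 trees catch fire, 4 burn out
  .....
  ...FT
  ....F
  .....
  ....F
  TF.FT
Step 6: 3 trees catch fire, 5 burn out
  .....
  ....F
  .....
  .....
  .....
  F...F

.....
....F
.....
.....
.....
F...F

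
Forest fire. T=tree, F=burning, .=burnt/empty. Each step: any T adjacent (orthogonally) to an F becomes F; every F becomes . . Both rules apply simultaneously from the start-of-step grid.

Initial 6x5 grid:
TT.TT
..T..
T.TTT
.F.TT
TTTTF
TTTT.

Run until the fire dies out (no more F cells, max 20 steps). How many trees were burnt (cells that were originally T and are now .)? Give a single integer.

Answer: 14

Derivation:
Step 1: +3 fires, +2 burnt (F count now 3)
Step 2: +6 fires, +3 burnt (F count now 6)
Step 3: +3 fires, +6 burnt (F count now 3)
Step 4: +1 fires, +3 burnt (F count now 1)
Step 5: +1 fires, +1 burnt (F count now 1)
Step 6: +0 fires, +1 burnt (F count now 0)
Fire out after step 6
Initially T: 19, now '.': 25
Total burnt (originally-T cells now '.'): 14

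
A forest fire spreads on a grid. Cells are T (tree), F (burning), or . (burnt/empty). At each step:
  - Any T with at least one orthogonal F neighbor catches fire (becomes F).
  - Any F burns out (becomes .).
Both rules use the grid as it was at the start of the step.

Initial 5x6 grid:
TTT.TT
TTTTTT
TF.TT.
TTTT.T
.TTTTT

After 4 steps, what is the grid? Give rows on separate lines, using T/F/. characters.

Step 1: 3 trees catch fire, 1 burn out
  TTT.TT
  TFTTTT
  F..TT.
  TFTT.T
  .TTTTT
Step 2: 6 trees catch fire, 3 burn out
  TFT.TT
  F.FTTT
  ...TT.
  F.FT.T
  .FTTTT
Step 3: 5 trees catch fire, 6 burn out
  F.F.TT
  ...FTT
  ...TT.
  ...F.T
  ..FTTT
Step 4: 3 trees catch fire, 5 burn out
  ....TT
  ....FT
  ...FT.
  .....T
  ...FTT

....TT
....FT
...FT.
.....T
...FTT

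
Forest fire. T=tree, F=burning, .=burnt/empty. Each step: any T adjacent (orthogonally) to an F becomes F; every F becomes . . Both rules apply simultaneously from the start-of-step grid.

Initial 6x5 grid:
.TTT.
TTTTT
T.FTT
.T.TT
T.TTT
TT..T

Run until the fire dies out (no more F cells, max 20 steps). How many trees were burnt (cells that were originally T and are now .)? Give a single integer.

Answer: 17

Derivation:
Step 1: +2 fires, +1 burnt (F count now 2)
Step 2: +5 fires, +2 burnt (F count now 5)
Step 3: +6 fires, +5 burnt (F count now 6)
Step 4: +3 fires, +6 burnt (F count now 3)
Step 5: +1 fires, +3 burnt (F count now 1)
Step 6: +0 fires, +1 burnt (F count now 0)
Fire out after step 6
Initially T: 21, now '.': 26
Total burnt (originally-T cells now '.'): 17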